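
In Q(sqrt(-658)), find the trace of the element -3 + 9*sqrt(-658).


Tr(a + b*sqrt(d)) = (a + b*sqrt(d)) + (a - b*sqrt(d)) = 2a
= 2 * (-3)
= -6

-6


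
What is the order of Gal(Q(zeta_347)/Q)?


|Gal(Q(zeta_347)/Q)| = phi(347)
= 346

346


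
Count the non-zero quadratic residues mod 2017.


For prime p, the number of non-zero quadratic residues is (p-1)/2.
= (2017-1)/2
= 1008

1008


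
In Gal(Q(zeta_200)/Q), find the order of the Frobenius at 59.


The Frobenius at p in Gal(Q(zeta_n)/Q) = (Z/nZ)* is the class of p, so its order is ord_200(59), the smallest k >= 1 with 59^k = 1 mod 200.
n = 200 = 2^3 * 5^2, phi(200) = 80; the order divides phi(n).
Divisors of 80: 1, 2, 4, 5, 8, 10, 16, 20, 40, 80
Repeated squaring mod 200: 59^1 = 59, 59^2 = 81, 59^4 = 161, 59^8 = 121, 59^16 = 41, 59^32 = 81, 59^64 = 161
Test divisors in increasing order:
  k=1: 59^1 = 59 mod 200
  k=2: 59^2 = 81 mod 200
  k=4: 59^4 = 161 mod 200
  k=5: 59^5 = 161 * 59 = 99 mod 200
  k=8: 59^8 = 121 mod 200
  k=10: 59^10 = 121 * 81 = 1 mod 200  <- first divisor giving 1
Order = 10

10


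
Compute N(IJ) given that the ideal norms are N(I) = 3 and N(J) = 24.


N(IJ) = N(I) * N(J)
= 3 * 24
= 72

72


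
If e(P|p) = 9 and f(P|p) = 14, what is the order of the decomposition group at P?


|D_P| = e * f
= 9 * 14
= 126

126


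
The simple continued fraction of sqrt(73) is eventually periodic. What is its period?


Run the CF algorithm for sqrt(73).
a_0 = floor(sqrt(73)) = 8; set m_0=0, q_0=1.
Recurrence: m' = q*a - m,  q' = (d - m'^2)/q,  a' = floor((a_0 + m')/q').
  step 1: m=8, q=9, a=1
  step 2: m=1, q=8, a=1
  step 3: m=7, q=3, a=5
  step 4: m=8, q=3, a=5
  step 5: m=7, q=8, a=1
  step 6: m=1, q=9, a=1
  step 7: m=8, q=1, a=16
a_7 = 2*a_0 = 16, so the period closes here.
sqrt(73) = [8; 1, 1, 5, 5, 1, 1, 16]
Period length = 7

7


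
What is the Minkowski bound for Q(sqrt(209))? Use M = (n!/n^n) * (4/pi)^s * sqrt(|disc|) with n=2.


d = 209, d mod 4 = 1, so disc(K) = d = 209; |disc(K)| = 209
Real quadratic field, so n = 2, s = r2 = 0, r1 = 2
M = (n!/n^n) * (4/pi)^s * sqrt(|disc(K)|) = (2!/2^2) * (4/pi)^0 * sqrt(209)
= 0.5 * 1.000000 * 14.456832
= 7.2284

7.2284


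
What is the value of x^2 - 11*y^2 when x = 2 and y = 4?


x^2 - d*y^2
= 2^2 - 11*4^2
= 4 - 176
= -172

-172


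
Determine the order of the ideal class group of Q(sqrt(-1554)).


K = Q(sqrt(-1554)). d mod 4 = 2, so D = disc(K) = 4d = -6216
h(K) equals the number of primitive reduced positive-definite forms (a, b, c) = a*x^2 + b*x*y + c*y^2 with b^2 - 4ac = D,
where reduced means |b| <= a <= c, with b >= 0 whenever |b| = a or a = c, and primitive means gcd(a, b, c) = 1.
Reduced forces 3a^2 <= |D| = 6216, so 1 <= a <= 45; b must have the parity of D, and c = (b^2 - D)/(4a) must be an integer >= a.
Enumerate a = 1..45, b in [-a, a]:
  a=1: (1, 0, 1554)  [1]
  a=2: (2, 0, 777)  [1]
  a=3: (3, 0, 518)  [1]
  a=4: none
  a=5: (5, -2, 311), (5, 2, 311)  [2]
  a=6: (6, 0, 259)  [1]
  a=7: (7, 0, 222)  [1]
  a=8..9: none
  a=10: (10, -8, 157), (10, 8, 157)  [2]
  a=11..13: none
  a=14: (14, 0, 111)  [1]
  a=15: (15, -12, 106), (15, 12, 106)  [2]
  a=16..18: none
  a=19: (19, -4, 82), (19, 4, 82)  [2]
  a=20: none
  a=21: (21, 0, 74)  [1]
  a=22..24: none
  a=25: (25, -22, 67), (25, 22, 67)  [2]
  a=26..29: none
  a=30: (30, -12, 53), (30, 12, 53)  [2]
  a=31..34: none
  a=35: (35, -28, 50), (35, 28, 50)  [2]
  a=36: none
  a=37: (37, 0, 42)  [1]
  a=38: (38, -4, 41), (38, 4, 41)  [2]
  a=39..45: none
Total reduced forms: 1 + 1 + 1 + 2 + 1 + 1 + 2 + 1 + 2 + 2 + 1 + 2 + 2 + 2 + 1 + 2 = 24
h = 24

24


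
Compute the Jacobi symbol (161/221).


Compute (161/221) via quadratic reciprocity:
  reciprocity: (161/221) -> +(221/161)
  reduce: (60/161)
  pull out 2: (2/161) = +1  (since 161 mod 8 = 1)
  pull out 2: (2/161) = +1  (since 161 mod 8 = 1)
  reciprocity: (15/161) -> +(161/15)
  reduce: (11/15)
  reciprocity: (11/15) -> -(15/11)
  reduce: (4/11)
  pull out 2: (2/11) = -1  (since 11 mod 8 = 3)
  pull out 2: (2/11) = -1  (since 11 mod 8 = 3)
  (1/11) = 1
Product of signs = -1

-1


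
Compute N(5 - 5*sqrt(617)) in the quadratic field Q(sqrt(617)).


N(a + b*sqrt(d)) = a^2 - d*b^2
= (5)^2 - (617)*(-5)^2
= 25 - 15425
= -15400

-15400


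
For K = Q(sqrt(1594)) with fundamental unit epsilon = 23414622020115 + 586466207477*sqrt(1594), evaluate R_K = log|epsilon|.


epsilon = 23414622020115 + 586466207477*sqrt(1594)
= 4.6829e+13
R = ln(4.6829e+13)
= 31.4775

31.4775


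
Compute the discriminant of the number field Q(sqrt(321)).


For K = Q(sqrt(d)) with d squarefree: disc(K) = d if d = 1 mod 4, and disc(K) = 4d if d = 2 or 3 mod 4.
Here d = 321, and d mod 4 = 1.
d = 1 mod 4 (O_K = Z[(1+sqrt(d))/2]), so disc(K) = d = 321

321


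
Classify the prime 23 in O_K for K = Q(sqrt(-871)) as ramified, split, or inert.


K = Q(sqrt(-871)). Since d mod 4 = 1, disc(K) = -871.
Check p | disc: -871 mod 23 = 3.
p does not divide disc. Compute Legendre symbol (d/p):
3^((23-1)/2) mod 23 = 1
(d/p) = 1, so p splits: (p) = P*P' with e=1, f=1, g=2.
Therefore p is split.

split


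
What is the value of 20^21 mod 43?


p = 43 is prime and the exponent is (p-1)/2 = 21, so by Euler's criterion 20^21 = (20/43) = +1 or -1 mod 43.
Compute by square-and-multiply:
  21 = 16 + 4 + 1 (binary 10101)
  Repeated squaring mod 43: 20^1 = 20, 20^2 = 13, 20^4 = 40, 20^8 = 9, 20^16 = 38
  20^21 = 20^16 * 20^4 * 20^1 = 38 * 40 * 20 mod 43
    38 * 40 = 1520 = 15 mod 43
    15 * 20 = 300 = 42 mod 43
  20^21 = 42 mod 43
Result 42 = p - 1 = -1 mod 43: 20 is a quadratic non-residue mod 43. As a residue in [0, p-1] the value is 42.
20^21 mod 43 = 42

42


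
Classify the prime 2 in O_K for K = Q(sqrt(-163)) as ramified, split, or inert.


K = Q(sqrt(-163)). Since d mod 4 = 1, disc(K) = -163.
Check p | disc: -163 mod 2 = 1.
p=2 does not divide disc (d is 1 mod 4). 2 splits iff d = 1 mod 8.
d mod 8 = 5, so (d/2) = -1.
(d/p) = -1, so p is inert: (p) stays prime with e=1, f=2, g=1.
Therefore p is inert.

inert


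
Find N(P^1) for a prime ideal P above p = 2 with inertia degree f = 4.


N(P^a) = p^(a*f)
= 2^(1*4)
= 2^4
= 16

16


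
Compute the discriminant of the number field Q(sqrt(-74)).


For K = Q(sqrt(d)) with d squarefree: disc(K) = d if d = 1 mod 4, and disc(K) = 4d if d = 2 or 3 mod 4.
Here d = -74, and d mod 4 = 2.
d = 2 mod 4, not 1 (O_K = Z[sqrt(d)]), so disc(K) = 4d = 4 * (-74) = -296

-296


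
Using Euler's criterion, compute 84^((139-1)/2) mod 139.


p = 139 is prime and the exponent is (p-1)/2 = 69, so by Euler's criterion 84^69 = (84/139) = +1 or -1 mod 139.
Compute by square-and-multiply:
  69 = 64 + 4 + 1 (binary 1000101)
  Repeated squaring mod 139: 84^1 = 84, 84^2 = 106, 84^4 = 116, 84^8 = 112, 84^16 = 34, 84^32 = 44, 84^64 = 129
  84^69 = 84^64 * 84^4 * 84^1 = 129 * 116 * 84 mod 139
    129 * 116 = 14964 = 91 mod 139
    91 * 84 = 7644 = 138 mod 139
  84^69 = 138 mod 139
Result 138 = p - 1 = -1 mod 139: 84 is a quadratic non-residue mod 139. As a residue in [0, p-1] the value is 138.
84^69 mod 139 = 138

138


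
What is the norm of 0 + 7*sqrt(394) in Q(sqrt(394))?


N(a + b*sqrt(d)) = a^2 - d*b^2
= (0)^2 - (394)*(7)^2
= 0 - 19306
= -19306

-19306


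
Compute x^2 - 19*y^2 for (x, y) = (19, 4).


x^2 - d*y^2
= 19^2 - 19*4^2
= 361 - 304
= 57

57


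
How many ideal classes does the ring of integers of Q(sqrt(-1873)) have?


K = Q(sqrt(-1873)). d mod 4 = 3, so D = disc(K) = 4d = -7492
h(K) equals the number of primitive reduced positive-definite forms (a, b, c) = a*x^2 + b*x*y + c*y^2 with b^2 - 4ac = D,
where reduced means |b| <= a <= c, with b >= 0 whenever |b| = a or a = c, and primitive means gcd(a, b, c) = 1.
Reduced forces 3a^2 <= |D| = 7492, so 1 <= a <= 49; b must have the parity of D, and c = (b^2 - D)/(4a) must be an integer >= a.
Enumerate a = 1..49, b in [-a, a]:
  a=1: (1, 0, 1873)  [1]
  a=2: (2, 2, 937)  [1]
  a=3..12: none
  a=13: (13, -10, 146), (13, 10, 146)  [2]
  a=14..22: none
  a=23: (23, -12, 83), (23, 12, 83)  [2]
  a=24..25: none
  a=26: (26, -10, 73), (26, 10, 73)  [2]
  a=27..30: none
  a=31: (31, -14, 62), (31, 14, 62)  [2]
  a=32..45: none
  a=46: (46, -34, 47), (46, 34, 47)  [2]
  a=47..49: none
Total reduced forms: 1 + 1 + 2 + 2 + 2 + 2 + 2 = 12
h = 12

12


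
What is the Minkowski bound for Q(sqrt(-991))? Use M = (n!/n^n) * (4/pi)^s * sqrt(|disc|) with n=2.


d = -991, d mod 4 = 1, so disc(K) = d = -991; |disc(K)| = 991
Imaginary quadratic field, so n = 2, s = r2 = 1, r1 = 0
M = (n!/n^n) * (4/pi)^s * sqrt(|disc(K)|) = (2!/2^2) * (4/pi)^1 * sqrt(991)
= 0.5 * 1.273240 * 31.480152
= 20.0409

20.0409


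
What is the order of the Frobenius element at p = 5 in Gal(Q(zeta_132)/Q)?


The Frobenius at p in Gal(Q(zeta_n)/Q) = (Z/nZ)* is the class of p, so its order is ord_132(5), the smallest k >= 1 with 5^k = 1 mod 132.
n = 132 = 2^2 * 3 * 11, phi(132) = 40; the order divides phi(n).
Divisors of 40: 1, 2, 4, 5, 8, 10, 20, 40
Repeated squaring mod 132: 5^1 = 5, 5^2 = 25, 5^4 = 97, 5^8 = 37, 5^16 = 49, 5^32 = 25
Test divisors in increasing order:
  k=1: 5^1 = 5 mod 132
  k=2: 5^2 = 25 mod 132
  k=4: 5^4 = 97 mod 132
  k=5: 5^5 = 97 * 5 = 89 mod 132
  k=8: 5^8 = 37 mod 132
  k=10: 5^10 = 37 * 25 = 1 mod 132  <- first divisor giving 1
Order = 10

10


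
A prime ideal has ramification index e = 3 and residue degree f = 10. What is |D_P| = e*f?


|D_P| = e * f
= 3 * 10
= 30

30


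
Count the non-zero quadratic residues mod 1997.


For prime p, the number of non-zero quadratic residues is (p-1)/2.
= (1997-1)/2
= 998

998


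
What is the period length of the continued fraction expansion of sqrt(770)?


Run the CF algorithm for sqrt(770).
a_0 = floor(sqrt(770)) = 27; set m_0=0, q_0=1.
Recurrence: m' = q*a - m,  q' = (d - m'^2)/q,  a' = floor((a_0 + m')/q').
  step 1: m=27, q=41, a=1
  step 2: m=14, q=14, a=2
  step 3: m=14, q=41, a=1
  step 4: m=27, q=1, a=54
a_4 = 2*a_0 = 54, so the period closes here.
sqrt(770) = [27; 1, 2, 1, 54]
Period length = 4

4


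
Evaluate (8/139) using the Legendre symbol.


p = 139 is prime, so compute (8/139) with the reciprocity algorithm (Jacobi-symbol steps: pull out 2s via (2/n), flip via reciprocity, reduce):
  pull out 2: (2/139) = -1  (since 139 mod 8 = 3)
  pull out 2: (2/139) = -1  (since 139 mod 8 = 3)
  pull out 2: (2/139) = -1  (since 139 mod 8 = 3)
  (1/139) = 1
Product of signs = -1
(8/139) = -1

-1


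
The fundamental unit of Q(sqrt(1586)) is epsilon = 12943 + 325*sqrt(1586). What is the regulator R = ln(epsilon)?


epsilon = 12943 + 325*sqrt(1586)
= 25886.0000
R = ln(25886.0000)
= 10.1615

10.1615


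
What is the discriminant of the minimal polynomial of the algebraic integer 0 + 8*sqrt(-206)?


The element 0 + 8*sqrt(-206) has minimal polynomial:
x^2 + 0*x + 13184
Discriminant = (0)^2 - 4*(13184)
= 0 - 52736
= -52736

-52736


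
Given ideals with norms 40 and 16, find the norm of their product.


N(IJ) = N(I) * N(J)
= 40 * 16
= 640

640


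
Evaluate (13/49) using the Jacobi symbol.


Compute (13/49) via quadratic reciprocity:
  reciprocity: (13/49) -> +(49/13)
  reduce: (10/13)
  pull out 2: (2/13) = -1  (since 13 mod 8 = 5)
  reciprocity: (5/13) -> +(13/5)
  reduce: (3/5)
  reciprocity: (3/5) -> +(5/3)
  reduce: (2/3)
  pull out 2: (2/3) = -1  (since 3 mod 8 = 3)
  (1/3) = 1
Product of signs = 1

1


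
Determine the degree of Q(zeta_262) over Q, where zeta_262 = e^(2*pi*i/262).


The degree equals Euler's totient phi(262).
262 = 2 * 131
phi(262) = 130

130


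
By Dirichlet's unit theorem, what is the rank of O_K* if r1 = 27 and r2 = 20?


By Dirichlet's unit theorem:
rank = r1 + r2 - 1
= 27 + 20 - 1
= 46

46


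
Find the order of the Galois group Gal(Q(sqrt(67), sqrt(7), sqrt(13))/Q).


The 3 square roots of distinct primes are multiplicatively independent over Q,
so [K:Q] = 2^3 and Gal(K/Q) is isomorphic to (Z/2Z)^3.
|Gal| = 2^3 = 8

8


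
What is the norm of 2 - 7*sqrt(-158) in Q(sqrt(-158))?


N(a + b*sqrt(d)) = a^2 - d*b^2
= (2)^2 - (-158)*(-7)^2
= 4 + 7742
= 7746

7746


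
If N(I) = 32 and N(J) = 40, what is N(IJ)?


N(IJ) = N(I) * N(J)
= 32 * 40
= 1280

1280


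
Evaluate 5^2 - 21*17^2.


x^2 - d*y^2
= 5^2 - 21*17^2
= 25 - 6069
= -6044

-6044


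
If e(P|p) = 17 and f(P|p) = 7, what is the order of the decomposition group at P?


|D_P| = e * f
= 17 * 7
= 119

119


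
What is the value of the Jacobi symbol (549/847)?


Compute (549/847) via quadratic reciprocity:
  reciprocity: (549/847) -> +(847/549)
  reduce: (298/549)
  pull out 2: (2/549) = -1  (since 549 mod 8 = 5)
  reciprocity: (149/549) -> +(549/149)
  reduce: (102/149)
  pull out 2: (2/149) = -1  (since 149 mod 8 = 5)
  reciprocity: (51/149) -> +(149/51)
  reduce: (47/51)
  reciprocity: (47/51) -> -(51/47)
  reduce: (4/47)
  pull out 2: (2/47) = +1  (since 47 mod 8 = 7)
  pull out 2: (2/47) = +1  (since 47 mod 8 = 7)
  (1/47) = 1
Product of signs = -1

-1


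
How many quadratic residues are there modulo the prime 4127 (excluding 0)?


For prime p, the number of non-zero quadratic residues is (p-1)/2.
= (4127-1)/2
= 2063

2063


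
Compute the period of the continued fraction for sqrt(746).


Run the CF algorithm for sqrt(746).
a_0 = floor(sqrt(746)) = 27; set m_0=0, q_0=1.
Recurrence: m' = q*a - m,  q' = (d - m'^2)/q,  a' = floor((a_0 + m')/q').
  step 1: m=27, q=17, a=3
  step 2: m=24, q=10, a=5
  step 3: m=26, q=7, a=7
  step 4: m=23, q=31, a=1
  step 5: m=8, q=22, a=1
  step 6: m=14, q=25, a=1
  step 7: m=11, q=25, a=1
  step 8: m=14, q=22, a=1
  step 9: m=8, q=31, a=1
  step 10: m=23, q=7, a=7
  step 11: m=26, q=10, a=5
  step 12: m=24, q=17, a=3
  step 13: m=27, q=1, a=54
a_13 = 2*a_0 = 54, so the period closes here.
sqrt(746) = [27; 3, 5, 7, 1, 1, 1, 1, 1, 1, 7, 5, 3, 54]
Period length = 13

13


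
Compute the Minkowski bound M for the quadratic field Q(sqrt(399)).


d = 399, d mod 4 = 3, so disc(K) = 4d = 1596; |disc(K)| = 1596
Real quadratic field, so n = 2, s = r2 = 0, r1 = 2
M = (n!/n^n) * (4/pi)^s * sqrt(|disc(K)|) = (2!/2^2) * (4/pi)^0 * sqrt(1596)
= 0.5 * 1.000000 * 39.949969
= 19.9750

19.9750


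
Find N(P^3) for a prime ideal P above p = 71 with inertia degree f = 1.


N(P^a) = p^(a*f)
= 71^(3*1)
= 71^3
= 357911

357911


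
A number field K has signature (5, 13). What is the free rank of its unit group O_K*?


By Dirichlet's unit theorem:
rank = r1 + r2 - 1
= 5 + 13 - 1
= 17

17


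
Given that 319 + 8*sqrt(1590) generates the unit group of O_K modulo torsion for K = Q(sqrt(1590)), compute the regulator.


epsilon = 319 + 8*sqrt(1590)
= 637.9984
R = ln(637.9984)
= 6.4583

6.4583


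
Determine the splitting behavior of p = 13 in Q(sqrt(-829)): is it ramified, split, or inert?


K = Q(sqrt(-829)). Since d mod 4 = 3, disc(K) = -3316.
Check p | disc: -3316 mod 13 = 12.
p does not divide disc. Compute Legendre symbol (d/p):
3^((13-1)/2) mod 13 = 1
(d/p) = 1, so p splits: (p) = P*P' with e=1, f=1, g=2.
Therefore p is split.

split


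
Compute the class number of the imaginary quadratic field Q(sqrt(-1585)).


K = Q(sqrt(-1585)). d mod 4 = 3, so D = disc(K) = 4d = -6340
h(K) equals the number of primitive reduced positive-definite forms (a, b, c) = a*x^2 + b*x*y + c*y^2 with b^2 - 4ac = D,
where reduced means |b| <= a <= c, with b >= 0 whenever |b| = a or a = c, and primitive means gcd(a, b, c) = 1.
Reduced forces 3a^2 <= |D| = 6340, so 1 <= a <= 45; b must have the parity of D, and c = (b^2 - D)/(4a) must be an integer >= a.
Enumerate a = 1..45, b in [-a, a]:
  a=1: (1, 0, 1585)  [1]
  a=2: (2, 2, 793)  [1]
  a=3..4: none
  a=5: (5, 0, 317)  [1]
  a=6: none
  a=7: (7, -4, 227), (7, 4, 227)  [2]
  a=8..9: none
  a=10: (10, 10, 161)  [1]
  a=11..12: none
  a=13: (13, -2, 122), (13, 2, 122)  [2]
  a=14: (14, -10, 115), (14, 10, 115)  [2]
  a=15..16: none
  a=17: (17, -16, 97), (17, 16, 97)  [2]
  a=18: none
  a=19: (19, -14, 86), (19, 14, 86)  [2]
  a=20..22: none
  a=23: (23, -10, 70), (23, 10, 70)  [2]
  a=24..25: none
  a=26: (26, -2, 61), (26, 2, 61)  [2]
  a=27..33: none
  a=34: (34, -18, 49), (34, 18, 49)  [2]
  a=35: (35, -10, 46), (35, 10, 46)  [2]
  a=36..37: none
  a=38: (38, -14, 43), (38, 14, 43)  [2]
  a=39..45: none
Total reduced forms: 1 + 1 + 1 + 2 + 1 + 2 + 2 + 2 + 2 + 2 + 2 + 2 + 2 + 2 = 24
h = 24

24


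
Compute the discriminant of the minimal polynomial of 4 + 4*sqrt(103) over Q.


The element 4 + 4*sqrt(103) has minimal polynomial:
x^2 - 8*x - 1632
Discriminant = (-8)^2 - 4*(-1632)
= 64 + 6528
= 6592

6592


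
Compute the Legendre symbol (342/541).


p = 541 is prime, so compute (342/541) with the reciprocity algorithm (Jacobi-symbol steps: pull out 2s via (2/n), flip via reciprocity, reduce):
  pull out 2: (2/541) = -1  (since 541 mod 8 = 5)
  reciprocity: (171/541) -> +(541/171)
  reduce: (28/171)
  pull out 2: (2/171) = -1  (since 171 mod 8 = 3)
  pull out 2: (2/171) = -1  (since 171 mod 8 = 3)
  reciprocity: (7/171) -> -(171/7)
  reduce: (3/7)
  reciprocity: (3/7) -> -(7/3)
  reduce: (1/3)
  (1/3) = 1
Product of signs = -1
(342/541) = -1

-1


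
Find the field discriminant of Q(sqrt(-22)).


For K = Q(sqrt(d)) with d squarefree: disc(K) = d if d = 1 mod 4, and disc(K) = 4d if d = 2 or 3 mod 4.
Here d = -22, and d mod 4 = 2.
d = 2 mod 4, not 1 (O_K = Z[sqrt(d)]), so disc(K) = 4d = 4 * (-22) = -88

-88


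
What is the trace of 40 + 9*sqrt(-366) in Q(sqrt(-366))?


Tr(a + b*sqrt(d)) = (a + b*sqrt(d)) + (a - b*sqrt(d)) = 2a
= 2 * (40)
= 80

80


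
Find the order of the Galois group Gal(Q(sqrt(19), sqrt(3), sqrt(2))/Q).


The 3 square roots of distinct primes are multiplicatively independent over Q,
so [K:Q] = 2^3 and Gal(K/Q) is isomorphic to (Z/2Z)^3.
|Gal| = 2^3 = 8

8


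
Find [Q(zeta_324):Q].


The degree equals Euler's totient phi(324).
324 = 2^2 * 3^4
phi(324) = 108

108


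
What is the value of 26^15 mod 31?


p = 31 is prime and the exponent is (p-1)/2 = 15, so by Euler's criterion 26^15 = (26/31) = +1 or -1 mod 31.
Compute by square-and-multiply:
  15 = 8 + 4 + 2 + 1 (binary 1111)
  Repeated squaring mod 31: 26^1 = 26, 26^2 = 25, 26^4 = 5, 26^8 = 25
  26^15 = 26^8 * 26^4 * 26^2 * 26^1 = 25 * 5 * 25 * 26 mod 31
    25 * 5 = 125 = 1 mod 31
    1 * 25 = 25 = 25 mod 31
    25 * 26 = 650 = 30 mod 31
  26^15 = 30 mod 31
Result 30 = p - 1 = -1 mod 31: 26 is a quadratic non-residue mod 31. As a residue in [0, p-1] the value is 30.
26^15 mod 31 = 30

30


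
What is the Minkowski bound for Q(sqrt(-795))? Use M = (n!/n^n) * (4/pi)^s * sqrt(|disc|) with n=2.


d = -795, d mod 4 = 1, so disc(K) = d = -795; |disc(K)| = 795
Imaginary quadratic field, so n = 2, s = r2 = 1, r1 = 0
M = (n!/n^n) * (4/pi)^s * sqrt(|disc(K)|) = (2!/2^2) * (4/pi)^1 * sqrt(795)
= 0.5 * 1.273240 * 28.195744
= 17.9500

17.9500


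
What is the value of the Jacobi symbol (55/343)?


Compute (55/343) via quadratic reciprocity:
  reciprocity: (55/343) -> -(343/55)
  reduce: (13/55)
  reciprocity: (13/55) -> +(55/13)
  reduce: (3/13)
  reciprocity: (3/13) -> +(13/3)
  reduce: (1/3)
  (1/3) = 1
Product of signs = -1

-1


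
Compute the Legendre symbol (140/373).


p = 373 is prime, so compute (140/373) with the reciprocity algorithm (Jacobi-symbol steps: pull out 2s via (2/n), flip via reciprocity, reduce):
  pull out 2: (2/373) = -1  (since 373 mod 8 = 5)
  pull out 2: (2/373) = -1  (since 373 mod 8 = 5)
  reciprocity: (35/373) -> +(373/35)
  reduce: (23/35)
  reciprocity: (23/35) -> -(35/23)
  reduce: (12/23)
  pull out 2: (2/23) = +1  (since 23 mod 8 = 7)
  pull out 2: (2/23) = +1  (since 23 mod 8 = 7)
  reciprocity: (3/23) -> -(23/3)
  reduce: (2/3)
  pull out 2: (2/3) = -1  (since 3 mod 8 = 3)
  (1/3) = 1
Product of signs = -1
(140/373) = -1

-1


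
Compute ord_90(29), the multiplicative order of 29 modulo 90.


We want ord_90(29), the smallest k >= 1 with 29^k = 1 mod 90.
n = 90 = 2 * 3^2 * 5, phi(90) = 24; the order divides phi(n).
Divisors of 24: 1, 2, 3, 4, 6, 8, 12, 24
Repeated squaring mod 90: 29^1 = 29, 29^2 = 31, 29^4 = 61, 29^8 = 31, 29^16 = 61
Test divisors in increasing order:
  k=1: 29^1 = 29 mod 90
  k=2: 29^2 = 31 mod 90
  k=3: 29^3 = 31 * 29 = 89 mod 90
  k=4: 29^4 = 61 mod 90
  k=6: 29^6 = 61 * 31 = 1 mod 90  <- first divisor giving 1
Order = 6

6


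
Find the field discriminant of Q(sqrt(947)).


For K = Q(sqrt(d)) with d squarefree: disc(K) = d if d = 1 mod 4, and disc(K) = 4d if d = 2 or 3 mod 4.
Here d = 947, and d mod 4 = 3.
d = 3 mod 4, not 1 (O_K = Z[sqrt(d)]), so disc(K) = 4d = 4 * (947) = 3788

3788


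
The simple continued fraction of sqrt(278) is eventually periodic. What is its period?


Run the CF algorithm for sqrt(278).
a_0 = floor(sqrt(278)) = 16; set m_0=0, q_0=1.
Recurrence: m' = q*a - m,  q' = (d - m'^2)/q,  a' = floor((a_0 + m')/q').
  step 1: m=16, q=22, a=1
  step 2: m=6, q=11, a=2
  step 3: m=16, q=2, a=16
  step 4: m=16, q=11, a=2
  step 5: m=6, q=22, a=1
  step 6: m=16, q=1, a=32
a_6 = 2*a_0 = 32, so the period closes here.
sqrt(278) = [16; 1, 2, 16, 2, 1, 32]
Period length = 6

6


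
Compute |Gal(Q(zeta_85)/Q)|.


|Gal(Q(zeta_85)/Q)| = phi(85)
= 64

64


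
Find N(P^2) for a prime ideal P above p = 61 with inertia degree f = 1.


N(P^a) = p^(a*f)
= 61^(2*1)
= 61^2
= 3721

3721


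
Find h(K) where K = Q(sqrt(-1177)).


K = Q(sqrt(-1177)). d mod 4 = 3, so D = disc(K) = 4d = -4708
h(K) equals the number of primitive reduced positive-definite forms (a, b, c) = a*x^2 + b*x*y + c*y^2 with b^2 - 4ac = D,
where reduced means |b| <= a <= c, with b >= 0 whenever |b| = a or a = c, and primitive means gcd(a, b, c) = 1.
Reduced forces 3a^2 <= |D| = 4708, so 1 <= a <= 39; b must have the parity of D, and c = (b^2 - D)/(4a) must be an integer >= a.
Enumerate a = 1..39, b in [-a, a]:
  a=1: (1, 0, 1177)  [1]
  a=2: (2, 2, 589)  [1]
  a=3..10: none
  a=11: (11, 0, 107)  [1]
  a=12..16: none
  a=17: (17, -16, 73), (17, 16, 73)  [2]
  a=18: none
  a=19: (19, -2, 62), (19, 2, 62)  [2]
  a=20..21: none
  a=22: (22, 22, 59)  [1]
  a=23..30: none
  a=31: (31, -2, 38), (31, 2, 38)  [2]
  a=32..33: none
  a=34: (34, -18, 37), (34, 18, 37)  [2]
  a=35..39: none
Total reduced forms: 1 + 1 + 1 + 2 + 2 + 1 + 2 + 2 = 12
h = 12

12


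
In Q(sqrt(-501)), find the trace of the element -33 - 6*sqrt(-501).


Tr(a + b*sqrt(d)) = (a + b*sqrt(d)) + (a - b*sqrt(d)) = 2a
= 2 * (-33)
= -66

-66


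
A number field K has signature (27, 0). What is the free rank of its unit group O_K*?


By Dirichlet's unit theorem:
rank = r1 + r2 - 1
= 27 + 0 - 1
= 26

26


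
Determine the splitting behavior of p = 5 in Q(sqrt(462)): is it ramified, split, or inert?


K = Q(sqrt(462)). Since d mod 4 = 2, disc(K) = 1848.
Check p | disc: 1848 mod 5 = 3.
p does not divide disc. Compute Legendre symbol (d/p):
2^((5-1)/2) mod 5 = -1
(d/p) = -1, so p is inert: (p) stays prime with e=1, f=2, g=1.
Therefore p is inert.

inert


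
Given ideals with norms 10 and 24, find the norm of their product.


N(IJ) = N(I) * N(J)
= 10 * 24
= 240

240


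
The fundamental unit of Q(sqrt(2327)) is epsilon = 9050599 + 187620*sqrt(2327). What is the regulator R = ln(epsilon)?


epsilon = 9050599 + 187620*sqrt(2327)
= 1.8101e+07
R = ln(1.8101e+07)
= 16.7115

16.7115


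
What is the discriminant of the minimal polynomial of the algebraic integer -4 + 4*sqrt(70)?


The element -4 + 4*sqrt(70) has minimal polynomial:
x^2 + 8*x - 1104
Discriminant = (8)^2 - 4*(-1104)
= 64 + 4416
= 4480

4480


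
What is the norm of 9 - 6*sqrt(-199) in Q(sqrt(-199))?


N(a + b*sqrt(d)) = a^2 - d*b^2
= (9)^2 - (-199)*(-6)^2
= 81 + 7164
= 7245

7245


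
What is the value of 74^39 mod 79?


p = 79 is prime and the exponent is (p-1)/2 = 39, so by Euler's criterion 74^39 = (74/79) = +1 or -1 mod 79.
Compute by square-and-multiply:
  39 = 32 + 4 + 2 + 1 (binary 100111)
  Repeated squaring mod 79: 74^1 = 74, 74^2 = 25, 74^4 = 72, 74^8 = 49, 74^16 = 31, 74^32 = 13
  74^39 = 74^32 * 74^4 * 74^2 * 74^1 = 13 * 72 * 25 * 74 mod 79
    13 * 72 = 936 = 67 mod 79
    67 * 25 = 1675 = 16 mod 79
    16 * 74 = 1184 = 78 mod 79
  74^39 = 78 mod 79
Result 78 = p - 1 = -1 mod 79: 74 is a quadratic non-residue mod 79. As a residue in [0, p-1] the value is 78.
74^39 mod 79 = 78

78


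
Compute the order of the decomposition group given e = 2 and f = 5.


|D_P| = e * f
= 2 * 5
= 10

10


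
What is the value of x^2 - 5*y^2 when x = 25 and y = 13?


x^2 - d*y^2
= 25^2 - 5*13^2
= 625 - 845
= -220

-220


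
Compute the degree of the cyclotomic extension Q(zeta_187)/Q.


The degree equals Euler's totient phi(187).
187 = 11 * 17
phi(187) = 160

160


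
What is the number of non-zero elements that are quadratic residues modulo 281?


For prime p, the number of non-zero quadratic residues is (p-1)/2.
= (281-1)/2
= 140

140


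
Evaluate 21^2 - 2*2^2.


x^2 - d*y^2
= 21^2 - 2*2^2
= 441 - 8
= 433

433


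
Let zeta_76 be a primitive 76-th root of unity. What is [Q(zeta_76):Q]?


The degree equals Euler's totient phi(76).
76 = 2^2 * 19
phi(76) = 36

36


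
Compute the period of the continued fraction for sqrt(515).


Run the CF algorithm for sqrt(515).
a_0 = floor(sqrt(515)) = 22; set m_0=0, q_0=1.
Recurrence: m' = q*a - m,  q' = (d - m'^2)/q,  a' = floor((a_0 + m')/q').
  step 1: m=22, q=31, a=1
  step 2: m=9, q=14, a=2
  step 3: m=19, q=11, a=3
  step 4: m=14, q=29, a=1
  step 5: m=15, q=10, a=3
  step 6: m=15, q=29, a=1
  step 7: m=14, q=11, a=3
  step 8: m=19, q=14, a=2
  step 9: m=9, q=31, a=1
  step 10: m=22, q=1, a=44
a_10 = 2*a_0 = 44, so the period closes here.
sqrt(515) = [22; 1, 2, 3, 1, 3, 1, 3, 2, 1, 44]
Period length = 10

10


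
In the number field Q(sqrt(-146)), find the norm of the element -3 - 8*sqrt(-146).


N(a + b*sqrt(d)) = a^2 - d*b^2
= (-3)^2 - (-146)*(-8)^2
= 9 + 9344
= 9353

9353


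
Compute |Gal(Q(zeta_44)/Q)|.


|Gal(Q(zeta_44)/Q)| = phi(44)
= 20

20


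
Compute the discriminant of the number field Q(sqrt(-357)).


For K = Q(sqrt(d)) with d squarefree: disc(K) = d if d = 1 mod 4, and disc(K) = 4d if d = 2 or 3 mod 4.
Here d = -357, and d mod 4 = 3.
d = 3 mod 4, not 1 (O_K = Z[sqrt(d)]), so disc(K) = 4d = 4 * (-357) = -1428

-1428


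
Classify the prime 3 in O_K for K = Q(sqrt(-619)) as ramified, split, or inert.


K = Q(sqrt(-619)). Since d mod 4 = 1, disc(K) = -619.
Check p | disc: -619 mod 3 = 2.
p does not divide disc. Compute Legendre symbol (d/p):
2^((3-1)/2) mod 3 = -1
(d/p) = -1, so p is inert: (p) stays prime with e=1, f=2, g=1.
Therefore p is inert.

inert


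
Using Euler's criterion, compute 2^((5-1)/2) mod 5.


p = 5 is prime and the exponent is (p-1)/2 = 2, so by Euler's criterion 2^2 = (2/5) = +1 or -1 mod 5.
Compute by square-and-multiply:
  2 = 2 (binary 10)
  Repeated squaring mod 5: 2^1 = 2, 2^2 = 4
  2^2 = 4 mod 5
Result 4 = p - 1 = -1 mod 5: 2 is a quadratic non-residue mod 5. As a residue in [0, p-1] the value is 4.
2^2 mod 5 = 4

4


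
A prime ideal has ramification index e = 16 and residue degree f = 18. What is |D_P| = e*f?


|D_P| = e * f
= 16 * 18
= 288

288


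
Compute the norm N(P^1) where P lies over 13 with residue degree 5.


N(P^a) = p^(a*f)
= 13^(1*5)
= 13^5
= 371293

371293


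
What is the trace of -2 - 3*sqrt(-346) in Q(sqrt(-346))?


Tr(a + b*sqrt(d)) = (a + b*sqrt(d)) + (a - b*sqrt(d)) = 2a
= 2 * (-2)
= -4

-4


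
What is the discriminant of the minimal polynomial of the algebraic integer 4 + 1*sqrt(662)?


The element 4 + 1*sqrt(662) has minimal polynomial:
x^2 - 8*x - 646
Discriminant = (-8)^2 - 4*(-646)
= 64 + 2584
= 2648

2648


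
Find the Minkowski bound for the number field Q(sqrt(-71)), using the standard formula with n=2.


d = -71, d mod 4 = 1, so disc(K) = d = -71; |disc(K)| = 71
Imaginary quadratic field, so n = 2, s = r2 = 1, r1 = 0
M = (n!/n^n) * (4/pi)^s * sqrt(|disc(K)|) = (2!/2^2) * (4/pi)^1 * sqrt(71)
= 0.5 * 1.273240 * 8.426150
= 5.3643

5.3643


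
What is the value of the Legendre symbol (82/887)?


p = 887 is prime, so compute (82/887) with the reciprocity algorithm (Jacobi-symbol steps: pull out 2s via (2/n), flip via reciprocity, reduce):
  pull out 2: (2/887) = +1  (since 887 mod 8 = 7)
  reciprocity: (41/887) -> +(887/41)
  reduce: (26/41)
  pull out 2: (2/41) = +1  (since 41 mod 8 = 1)
  reciprocity: (13/41) -> +(41/13)
  reduce: (2/13)
  pull out 2: (2/13) = -1  (since 13 mod 8 = 5)
  (1/13) = 1
Product of signs = -1
(82/887) = -1

-1


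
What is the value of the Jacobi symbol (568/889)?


Compute (568/889) via quadratic reciprocity:
  pull out 2: (2/889) = +1  (since 889 mod 8 = 1)
  pull out 2: (2/889) = +1  (since 889 mod 8 = 1)
  pull out 2: (2/889) = +1  (since 889 mod 8 = 1)
  reciprocity: (71/889) -> +(889/71)
  reduce: (37/71)
  reciprocity: (37/71) -> +(71/37)
  reduce: (34/37)
  pull out 2: (2/37) = -1  (since 37 mod 8 = 5)
  reciprocity: (17/37) -> +(37/17)
  reduce: (3/17)
  reciprocity: (3/17) -> +(17/3)
  reduce: (2/3)
  pull out 2: (2/3) = -1  (since 3 mod 8 = 3)
  (1/3) = 1
Product of signs = 1

1


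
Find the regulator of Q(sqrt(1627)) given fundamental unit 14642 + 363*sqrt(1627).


epsilon = 14642 + 363*sqrt(1627)
= 29284.0000
R = ln(29284.0000)
= 10.2848

10.2848


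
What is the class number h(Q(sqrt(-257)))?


K = Q(sqrt(-257)). d mod 4 = 3, so D = disc(K) = 4d = -1028
h(K) equals the number of primitive reduced positive-definite forms (a, b, c) = a*x^2 + b*x*y + c*y^2 with b^2 - 4ac = D,
where reduced means |b| <= a <= c, with b >= 0 whenever |b| = a or a = c, and primitive means gcd(a, b, c) = 1.
Reduced forces 3a^2 <= |D| = 1028, so 1 <= a <= 18; b must have the parity of D, and c = (b^2 - D)/(4a) must be an integer >= a.
Enumerate a = 1..18, b in [-a, a]:
  a=1: (1, 0, 257)  [1]
  a=2: (2, 2, 129)  [1]
  a=3: (3, -2, 86), (3, 2, 86)  [2]
  a=4..5: none
  a=6: (6, -2, 43), (6, 2, 43)  [2]
  a=7: (7, -6, 38), (7, 6, 38)  [2]
  a=8: none
  a=9: (9, -4, 29), (9, 4, 29)  [2]
  a=10..12: none
  a=13: (13, -8, 21), (13, 8, 21)  [2]
  a=14: (14, -6, 19), (14, 6, 19)  [2]
  a=15..16: none
  a=17: (17, -14, 18), (17, 14, 18)  [2]
  a=18: none
Total reduced forms: 1 + 1 + 2 + 2 + 2 + 2 + 2 + 2 + 2 = 16
h = 16

16


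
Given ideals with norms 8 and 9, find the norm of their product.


N(IJ) = N(I) * N(J)
= 8 * 9
= 72

72


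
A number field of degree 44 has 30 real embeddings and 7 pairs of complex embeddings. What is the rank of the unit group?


By Dirichlet's unit theorem:
rank = r1 + r2 - 1
= 30 + 7 - 1
= 36

36


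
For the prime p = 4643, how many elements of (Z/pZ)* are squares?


For prime p, the number of non-zero quadratic residues is (p-1)/2.
= (4643-1)/2
= 2321

2321


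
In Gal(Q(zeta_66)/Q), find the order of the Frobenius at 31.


The Frobenius at p in Gal(Q(zeta_n)/Q) = (Z/nZ)* is the class of p, so its order is ord_66(31), the smallest k >= 1 with 31^k = 1 mod 66.
n = 66 = 2 * 3 * 11, phi(66) = 20; the order divides phi(n).
Divisors of 20: 1, 2, 4, 5, 10, 20
Repeated squaring mod 66: 31^1 = 31, 31^2 = 37, 31^4 = 49, 31^8 = 25, 31^16 = 31
Test divisors in increasing order:
  k=1: 31^1 = 31 mod 66
  k=2: 31^2 = 37 mod 66
  k=4: 31^4 = 49 mod 66
  k=5: 31^5 = 49 * 31 = 1 mod 66  <- first divisor giving 1
Order = 5

5


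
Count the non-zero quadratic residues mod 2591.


For prime p, the number of non-zero quadratic residues is (p-1)/2.
= (2591-1)/2
= 1295

1295


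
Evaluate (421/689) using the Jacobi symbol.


Compute (421/689) via quadratic reciprocity:
  reciprocity: (421/689) -> +(689/421)
  reduce: (268/421)
  pull out 2: (2/421) = -1  (since 421 mod 8 = 5)
  pull out 2: (2/421) = -1  (since 421 mod 8 = 5)
  reciprocity: (67/421) -> +(421/67)
  reduce: (19/67)
  reciprocity: (19/67) -> -(67/19)
  reduce: (10/19)
  pull out 2: (2/19) = -1  (since 19 mod 8 = 3)
  reciprocity: (5/19) -> +(19/5)
  reduce: (4/5)
  pull out 2: (2/5) = -1  (since 5 mod 8 = 5)
  pull out 2: (2/5) = -1  (since 5 mod 8 = 5)
  (1/5) = 1
Product of signs = 1

1


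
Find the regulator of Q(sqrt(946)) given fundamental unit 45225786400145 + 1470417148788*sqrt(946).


epsilon = 45225786400145 + 1470417148788*sqrt(946)
= 9.0452e+13
R = ln(9.0452e+13)
= 32.1358

32.1358


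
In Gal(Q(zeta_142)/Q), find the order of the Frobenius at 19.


The Frobenius at p in Gal(Q(zeta_n)/Q) = (Z/nZ)* is the class of p, so its order is ord_142(19), the smallest k >= 1 with 19^k = 1 mod 142.
n = 142 = 2 * 71, phi(142) = 70; the order divides phi(n).
Divisors of 70: 1, 2, 5, 7, 10, 14, 35, 70
Repeated squaring mod 142: 19^1 = 19, 19^2 = 77, 19^4 = 107, 19^8 = 89, 19^16 = 111, 19^32 = 109, 19^64 = 95
Test divisors in increasing order:
  k=1: 19^1 = 19 mod 142
  k=2: 19^2 = 77 mod 142
  k=5: 19^5 = 107 * 19 = 45 mod 142
  k=7: 19^7 = 107 * 77 * 19 = 57 mod 142
  k=10: 19^10 = 89 * 77 = 37 mod 142
  k=14: 19^14 = 89 * 107 * 77 = 125 mod 142
  k=35: 19^35 = 109 * 77 * 19 = 1 mod 142  <- first divisor giving 1
Order = 35

35


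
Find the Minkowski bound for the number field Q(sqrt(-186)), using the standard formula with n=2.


d = -186, d mod 4 = 2, so disc(K) = 4d = -744; |disc(K)| = 744
Imaginary quadratic field, so n = 2, s = r2 = 1, r1 = 0
M = (n!/n^n) * (4/pi)^s * sqrt(|disc(K)|) = (2!/2^2) * (4/pi)^1 * sqrt(744)
= 0.5 * 1.273240 * 27.276363
= 17.3647

17.3647


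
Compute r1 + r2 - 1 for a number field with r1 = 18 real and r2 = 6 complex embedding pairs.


By Dirichlet's unit theorem:
rank = r1 + r2 - 1
= 18 + 6 - 1
= 23

23


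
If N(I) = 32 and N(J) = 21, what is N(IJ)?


N(IJ) = N(I) * N(J)
= 32 * 21
= 672

672


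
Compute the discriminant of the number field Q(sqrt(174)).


For K = Q(sqrt(d)) with d squarefree: disc(K) = d if d = 1 mod 4, and disc(K) = 4d if d = 2 or 3 mod 4.
Here d = 174, and d mod 4 = 2.
d = 2 mod 4, not 1 (O_K = Z[sqrt(d)]), so disc(K) = 4d = 4 * (174) = 696

696


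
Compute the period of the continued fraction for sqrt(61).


Run the CF algorithm for sqrt(61).
a_0 = floor(sqrt(61)) = 7; set m_0=0, q_0=1.
Recurrence: m' = q*a - m,  q' = (d - m'^2)/q,  a' = floor((a_0 + m')/q').
  step 1: m=7, q=12, a=1
  step 2: m=5, q=3, a=4
  step 3: m=7, q=4, a=3
  step 4: m=5, q=9, a=1
  step 5: m=4, q=5, a=2
  step 6: m=6, q=5, a=2
  step 7: m=4, q=9, a=1
  step 8: m=5, q=4, a=3
  step 9: m=7, q=3, a=4
  step 10: m=5, q=12, a=1
  step 11: m=7, q=1, a=14
a_11 = 2*a_0 = 14, so the period closes here.
sqrt(61) = [7; 1, 4, 3, 1, 2, 2, 1, 3, 4, 1, 14]
Period length = 11

11


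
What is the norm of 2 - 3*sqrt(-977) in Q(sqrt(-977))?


N(a + b*sqrt(d)) = a^2 - d*b^2
= (2)^2 - (-977)*(-3)^2
= 4 + 8793
= 8797

8797


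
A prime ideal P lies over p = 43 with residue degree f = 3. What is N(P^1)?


N(P^a) = p^(a*f)
= 43^(1*3)
= 43^3
= 79507

79507


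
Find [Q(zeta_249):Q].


The degree equals Euler's totient phi(249).
249 = 3 * 83
phi(249) = 164

164


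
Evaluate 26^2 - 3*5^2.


x^2 - d*y^2
= 26^2 - 3*5^2
= 676 - 75
= 601

601


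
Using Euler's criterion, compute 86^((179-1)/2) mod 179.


p = 179 is prime and the exponent is (p-1)/2 = 89, so by Euler's criterion 86^89 = (86/179) = +1 or -1 mod 179.
Compute by square-and-multiply:
  89 = 64 + 16 + 8 + 1 (binary 1011001)
  Repeated squaring mod 179: 86^1 = 86, 86^2 = 57, 86^4 = 27, 86^8 = 13, 86^16 = 169, 86^32 = 100, 86^64 = 155
  86^89 = 86^64 * 86^16 * 86^8 * 86^1 = 155 * 169 * 13 * 86 mod 179
    155 * 169 = 26195 = 61 mod 179
    61 * 13 = 793 = 77 mod 179
    77 * 86 = 6622 = 178 mod 179
  86^89 = 178 mod 179
Result 178 = p - 1 = -1 mod 179: 86 is a quadratic non-residue mod 179. As a residue in [0, p-1] the value is 178.
86^89 mod 179 = 178

178


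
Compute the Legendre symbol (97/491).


p = 491 is prime, so compute (97/491) with the reciprocity algorithm (Jacobi-symbol steps: pull out 2s via (2/n), flip via reciprocity, reduce):
  reciprocity: (97/491) -> +(491/97)
  reduce: (6/97)
  pull out 2: (2/97) = +1  (since 97 mod 8 = 1)
  reciprocity: (3/97) -> +(97/3)
  reduce: (1/3)
  (1/3) = 1
Product of signs = 1
(97/491) = 1

1


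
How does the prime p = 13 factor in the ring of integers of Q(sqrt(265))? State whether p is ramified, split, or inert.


K = Q(sqrt(265)). Since d mod 4 = 1, disc(K) = 265.
Check p | disc: 265 mod 13 = 5.
p does not divide disc. Compute Legendre symbol (d/p):
5^((13-1)/2) mod 13 = -1
(d/p) = -1, so p is inert: (p) stays prime with e=1, f=2, g=1.
Therefore p is inert.

inert


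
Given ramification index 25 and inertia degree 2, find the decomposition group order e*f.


|D_P| = e * f
= 25 * 2
= 50

50


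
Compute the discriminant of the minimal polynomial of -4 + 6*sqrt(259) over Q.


The element -4 + 6*sqrt(259) has minimal polynomial:
x^2 + 8*x - 9308
Discriminant = (8)^2 - 4*(-9308)
= 64 + 37232
= 37296

37296


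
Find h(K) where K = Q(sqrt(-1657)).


K = Q(sqrt(-1657)). d mod 4 = 3, so D = disc(K) = 4d = -6628
h(K) equals the number of primitive reduced positive-definite forms (a, b, c) = a*x^2 + b*x*y + c*y^2 with b^2 - 4ac = D,
where reduced means |b| <= a <= c, with b >= 0 whenever |b| = a or a = c, and primitive means gcd(a, b, c) = 1.
Reduced forces 3a^2 <= |D| = 6628, so 1 <= a <= 47; b must have the parity of D, and c = (b^2 - D)/(4a) must be an integer >= a.
Enumerate a = 1..47, b in [-a, a]:
  a=1: (1, 0, 1657)  [1]
  a=2: (2, 2, 829)  [1]
  a=3..6: none
  a=7: (7, -6, 238), (7, 6, 238)  [2]
  a=8..10: none
  a=11: (11, -4, 151), (11, 4, 151)  [2]
  a=12..13: none
  a=14: (14, -6, 119), (14, 6, 119)  [2]
  a=15..16: none
  a=17: (17, -6, 98), (17, 6, 98)  [2]
  a=18..21: none
  a=22: (22, -18, 79), (22, 18, 79)  [2]
  a=23..28: none
  a=29: (29, -10, 58), (29, 10, 58)  [2]
  a=30..33: none
  a=34: (34, -6, 49), (34, 6, 49)  [2]
  a=35..47: none
Total reduced forms: 1 + 1 + 2 + 2 + 2 + 2 + 2 + 2 + 2 = 16
h = 16

16


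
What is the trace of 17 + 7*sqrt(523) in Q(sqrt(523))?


Tr(a + b*sqrt(d)) = (a + b*sqrt(d)) + (a - b*sqrt(d)) = 2a
= 2 * (17)
= 34

34


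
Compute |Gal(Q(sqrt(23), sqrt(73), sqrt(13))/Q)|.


The 3 square roots of distinct primes are multiplicatively independent over Q,
so [K:Q] = 2^3 and Gal(K/Q) is isomorphic to (Z/2Z)^3.
|Gal| = 2^3 = 8

8


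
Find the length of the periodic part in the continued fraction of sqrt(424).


Run the CF algorithm for sqrt(424).
a_0 = floor(sqrt(424)) = 20; set m_0=0, q_0=1.
Recurrence: m' = q*a - m,  q' = (d - m'^2)/q,  a' = floor((a_0 + m')/q').
  step 1: m=20, q=24, a=1
  step 2: m=4, q=17, a=1
  step 3: m=13, q=15, a=2
  step 4: m=17, q=9, a=4
  step 5: m=19, q=7, a=5
  step 6: m=16, q=24, a=1
  step 7: m=8, q=15, a=1
  step 8: m=7, q=25, a=1
  step 9: m=18, q=4, a=9
  step 10: m=18, q=25, a=1
  step 11: m=7, q=15, a=1
  step 12: m=8, q=24, a=1
  step 13: m=16, q=7, a=5
  step 14: m=19, q=9, a=4
  step 15: m=17, q=15, a=2
  step 16: m=13, q=17, a=1
  step 17: m=4, q=24, a=1
  step 18: m=20, q=1, a=40
a_18 = 2*a_0 = 40, so the period closes here.
sqrt(424) = [20; 1, 1, 2, 4, 5, 1, 1, 1, 9, 1, 1, 1, 5, 4, 2, 1, 1, 40]
Period length = 18

18


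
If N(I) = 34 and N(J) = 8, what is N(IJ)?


N(IJ) = N(I) * N(J)
= 34 * 8
= 272

272


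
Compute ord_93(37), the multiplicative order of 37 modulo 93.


We want ord_93(37), the smallest k >= 1 with 37^k = 1 mod 93.
n = 93 = 3 * 31, phi(93) = 60; the order divides phi(n).
Divisors of 60: 1, 2, 3, 4, 5, 6, 10, 12, 15, 20, 30, 60
Repeated squaring mod 93: 37^1 = 37, 37^2 = 67, 37^4 = 25, 37^8 = 67, 37^16 = 25, 37^32 = 67
Test divisors in increasing order:
  k=1: 37^1 = 37 mod 93
  k=2: 37^2 = 67 mod 93
  k=3: 37^3 = 67 * 37 = 61 mod 93
  k=4: 37^4 = 25 mod 93
  k=5: 37^5 = 25 * 37 = 88 mod 93
  k=6: 37^6 = 25 * 67 = 1 mod 93  <- first divisor giving 1
Order = 6

6


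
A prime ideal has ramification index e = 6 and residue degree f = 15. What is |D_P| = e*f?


|D_P| = e * f
= 6 * 15
= 90

90
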